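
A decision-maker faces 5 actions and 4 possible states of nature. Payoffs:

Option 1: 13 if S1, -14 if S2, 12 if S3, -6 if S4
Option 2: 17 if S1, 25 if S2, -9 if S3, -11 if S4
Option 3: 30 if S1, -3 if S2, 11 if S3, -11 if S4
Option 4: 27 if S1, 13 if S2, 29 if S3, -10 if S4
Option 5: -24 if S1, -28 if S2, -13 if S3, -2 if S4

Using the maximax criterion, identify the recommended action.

Option 3

Row maxima: Option 1=13, Option 2=25, Option 3=30, Option 4=29, Option 5=-2
Best best-case = 30 → Option 3.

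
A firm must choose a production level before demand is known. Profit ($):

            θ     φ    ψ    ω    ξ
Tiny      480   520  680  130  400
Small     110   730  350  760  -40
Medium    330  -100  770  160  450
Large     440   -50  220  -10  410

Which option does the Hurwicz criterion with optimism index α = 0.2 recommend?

Tiny

Tiny: 0.2·680 + 0.8·130 = 240
Small: 0.2·760 + 0.8·(-40) = 120
Medium: 0.2·770 + 0.8·(-100) = 74
Large: 0.2·440 + 0.8·(-50) = 48
Highest Hurwicz score = 240 → Tiny.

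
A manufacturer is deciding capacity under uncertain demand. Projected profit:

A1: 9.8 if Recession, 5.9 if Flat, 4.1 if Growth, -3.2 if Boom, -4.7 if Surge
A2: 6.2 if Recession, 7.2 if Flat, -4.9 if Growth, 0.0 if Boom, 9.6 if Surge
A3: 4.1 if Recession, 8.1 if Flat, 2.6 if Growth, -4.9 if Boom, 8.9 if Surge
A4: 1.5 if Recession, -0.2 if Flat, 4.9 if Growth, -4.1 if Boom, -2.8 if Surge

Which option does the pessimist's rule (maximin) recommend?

A4

Row minima: A1=-4.7, A2=-4.9, A3=-4.9, A4=-4.1
Best worst-case = -4.1 → A4.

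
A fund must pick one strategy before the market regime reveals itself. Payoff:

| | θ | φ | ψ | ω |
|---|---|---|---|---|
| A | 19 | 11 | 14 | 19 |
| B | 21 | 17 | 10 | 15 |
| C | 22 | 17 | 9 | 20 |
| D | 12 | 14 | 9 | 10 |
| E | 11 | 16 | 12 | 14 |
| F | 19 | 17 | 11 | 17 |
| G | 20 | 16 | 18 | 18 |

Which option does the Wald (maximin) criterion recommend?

G

Row minima: A=11, B=10, C=9, D=9, E=11, F=11, G=16
Best worst-case = 16 → G.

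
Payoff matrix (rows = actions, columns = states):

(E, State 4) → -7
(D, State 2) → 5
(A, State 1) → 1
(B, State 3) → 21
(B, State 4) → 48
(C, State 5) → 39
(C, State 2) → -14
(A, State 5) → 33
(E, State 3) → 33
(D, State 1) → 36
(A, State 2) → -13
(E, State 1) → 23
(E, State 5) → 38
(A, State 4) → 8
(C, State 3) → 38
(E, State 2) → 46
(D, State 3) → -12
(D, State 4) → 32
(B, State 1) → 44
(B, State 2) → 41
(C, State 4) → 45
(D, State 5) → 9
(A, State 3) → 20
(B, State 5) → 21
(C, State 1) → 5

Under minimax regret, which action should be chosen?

B

Column bests: State 1=44, State 2=46, State 3=38, State 4=48, State 5=39.
A regrets: 43, 59, 18, 40, 6 → max 59
B regrets: 0, 5, 17, 0, 18 → max 18
C regrets: 39, 60, 0, 3, 0 → max 60
D regrets: 8, 41, 50, 16, 30 → max 50
E regrets: 21, 0, 5, 55, 1 → max 55
Smallest max regret = 18 → B.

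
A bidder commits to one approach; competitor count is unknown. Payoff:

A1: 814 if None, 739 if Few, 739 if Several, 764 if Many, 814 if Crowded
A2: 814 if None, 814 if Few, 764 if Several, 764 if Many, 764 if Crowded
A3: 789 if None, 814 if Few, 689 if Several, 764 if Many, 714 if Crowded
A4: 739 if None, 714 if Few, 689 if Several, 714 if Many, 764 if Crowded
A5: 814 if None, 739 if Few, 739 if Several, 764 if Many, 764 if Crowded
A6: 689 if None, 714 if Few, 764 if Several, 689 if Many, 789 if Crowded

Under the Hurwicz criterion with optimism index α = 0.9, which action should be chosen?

A2

A1: 0.9·814 + 0.1·739 = 806.5
A2: 0.9·814 + 0.1·764 = 809
A3: 0.9·814 + 0.1·689 = 801.5
A4: 0.9·764 + 0.1·689 = 756.5
A5: 0.9·814 + 0.1·739 = 806.5
A6: 0.9·789 + 0.1·689 = 779
Highest Hurwicz score = 809 → A2.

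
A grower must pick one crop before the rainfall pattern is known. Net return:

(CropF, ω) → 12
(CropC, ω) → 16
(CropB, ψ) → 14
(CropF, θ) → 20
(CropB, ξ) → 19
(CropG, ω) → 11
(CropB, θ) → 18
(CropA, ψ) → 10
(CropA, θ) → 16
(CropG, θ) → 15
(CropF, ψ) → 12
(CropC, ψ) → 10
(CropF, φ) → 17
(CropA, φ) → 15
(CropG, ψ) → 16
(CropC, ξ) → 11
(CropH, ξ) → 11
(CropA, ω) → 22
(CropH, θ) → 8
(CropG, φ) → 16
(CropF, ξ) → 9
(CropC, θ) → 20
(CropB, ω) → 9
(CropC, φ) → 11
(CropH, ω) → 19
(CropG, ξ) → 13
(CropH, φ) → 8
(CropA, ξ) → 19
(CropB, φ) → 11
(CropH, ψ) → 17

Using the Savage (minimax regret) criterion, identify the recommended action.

CropA

Column bests: θ=20, φ=17, ψ=17, ω=22, ξ=19.
CropA regrets: 4, 2, 7, 0, 0 → max 7
CropB regrets: 2, 6, 3, 13, 0 → max 13
CropG regrets: 5, 1, 1, 11, 6 → max 11
CropH regrets: 12, 9, 0, 3, 8 → max 12
CropC regrets: 0, 6, 7, 6, 8 → max 8
CropF regrets: 0, 0, 5, 10, 10 → max 10
Smallest max regret = 7 → CropA.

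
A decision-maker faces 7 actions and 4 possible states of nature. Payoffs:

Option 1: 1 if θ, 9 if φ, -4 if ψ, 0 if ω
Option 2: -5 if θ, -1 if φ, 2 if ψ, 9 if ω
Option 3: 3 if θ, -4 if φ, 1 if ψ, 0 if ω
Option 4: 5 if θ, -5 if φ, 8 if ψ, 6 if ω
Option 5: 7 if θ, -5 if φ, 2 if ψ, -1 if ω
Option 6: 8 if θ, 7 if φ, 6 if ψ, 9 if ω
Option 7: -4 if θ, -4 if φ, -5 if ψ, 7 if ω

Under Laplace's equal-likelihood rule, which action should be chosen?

Option 6

Row averages: Option 1=1.5, Option 2=1.25, Option 3=0, Option 4=3.5, Option 5=0.75, Option 6=7.5, Option 7=-1.5
Highest average = 7.5 → Option 6.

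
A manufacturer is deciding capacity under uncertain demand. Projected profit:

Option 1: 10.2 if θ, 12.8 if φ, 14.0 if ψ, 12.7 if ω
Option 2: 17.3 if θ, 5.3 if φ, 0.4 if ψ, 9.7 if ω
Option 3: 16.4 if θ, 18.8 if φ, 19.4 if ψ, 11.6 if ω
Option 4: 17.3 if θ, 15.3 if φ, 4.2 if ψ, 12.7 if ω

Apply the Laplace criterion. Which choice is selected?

Option 3

Row averages: Option 1=12.425, Option 2=8.175, Option 3=16.55, Option 4=12.375
Highest average = 16.55 → Option 3.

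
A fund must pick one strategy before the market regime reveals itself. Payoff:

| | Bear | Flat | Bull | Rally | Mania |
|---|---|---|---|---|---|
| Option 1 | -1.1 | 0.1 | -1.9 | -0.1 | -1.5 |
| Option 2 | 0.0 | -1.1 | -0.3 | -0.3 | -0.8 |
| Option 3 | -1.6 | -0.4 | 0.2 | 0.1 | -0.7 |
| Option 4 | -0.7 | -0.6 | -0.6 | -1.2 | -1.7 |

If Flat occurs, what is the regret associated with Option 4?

0.7

Best payoff under Flat is 0.1.
Regret = 0.1 − (-0.6) = 0.7.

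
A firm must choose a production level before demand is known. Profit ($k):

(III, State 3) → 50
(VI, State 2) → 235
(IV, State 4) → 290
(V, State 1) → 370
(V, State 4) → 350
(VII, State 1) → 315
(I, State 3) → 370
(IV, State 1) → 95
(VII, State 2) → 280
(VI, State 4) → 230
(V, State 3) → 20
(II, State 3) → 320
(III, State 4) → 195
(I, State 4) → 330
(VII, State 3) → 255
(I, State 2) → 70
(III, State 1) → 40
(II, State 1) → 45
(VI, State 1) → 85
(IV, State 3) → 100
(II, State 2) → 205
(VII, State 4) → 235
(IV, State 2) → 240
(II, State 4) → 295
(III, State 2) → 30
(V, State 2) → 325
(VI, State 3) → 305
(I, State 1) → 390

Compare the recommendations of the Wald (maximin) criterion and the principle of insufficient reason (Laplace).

maximin → VII; laplace → I (disagree)

Row minima: I=70, II=45, III=30, IV=95, V=20, VI=85, VII=235
Best worst-case = 235 → VII.
Row averages: I=290, II=216.25, III=78.75, IV=181.25, V=266.25, VI=213.75, VII=271.25
Highest average = 290 → I.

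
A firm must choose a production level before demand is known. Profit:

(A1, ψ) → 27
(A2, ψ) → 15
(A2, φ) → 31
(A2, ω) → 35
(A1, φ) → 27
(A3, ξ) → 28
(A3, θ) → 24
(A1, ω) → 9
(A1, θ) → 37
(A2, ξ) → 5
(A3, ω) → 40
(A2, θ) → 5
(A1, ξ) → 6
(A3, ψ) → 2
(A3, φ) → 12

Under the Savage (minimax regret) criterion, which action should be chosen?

A3

Column bests: θ=37, φ=31, ψ=27, ω=40, ξ=28.
A1 regrets: 0, 4, 0, 31, 22 → max 31
A2 regrets: 32, 0, 12, 5, 23 → max 32
A3 regrets: 13, 19, 25, 0, 0 → max 25
Smallest max regret = 25 → A3.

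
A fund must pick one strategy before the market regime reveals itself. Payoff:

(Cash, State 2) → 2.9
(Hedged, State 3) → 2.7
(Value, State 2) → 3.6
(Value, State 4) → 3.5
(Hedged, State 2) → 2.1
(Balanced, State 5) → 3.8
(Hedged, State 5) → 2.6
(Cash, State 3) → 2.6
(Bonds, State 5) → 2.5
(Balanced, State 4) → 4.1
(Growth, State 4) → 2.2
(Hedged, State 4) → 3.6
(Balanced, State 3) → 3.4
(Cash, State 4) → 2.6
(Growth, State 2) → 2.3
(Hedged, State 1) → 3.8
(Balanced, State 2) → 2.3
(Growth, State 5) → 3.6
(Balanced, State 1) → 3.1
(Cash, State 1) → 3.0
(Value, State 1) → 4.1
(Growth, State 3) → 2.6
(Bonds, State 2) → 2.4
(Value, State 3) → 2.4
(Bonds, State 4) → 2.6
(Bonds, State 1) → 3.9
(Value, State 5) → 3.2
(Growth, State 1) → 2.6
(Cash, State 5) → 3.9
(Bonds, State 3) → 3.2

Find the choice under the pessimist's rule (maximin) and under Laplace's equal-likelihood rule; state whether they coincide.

Row minima: Balanced=2.3, Cash=2.6, Bonds=2.4, Growth=2.2, Value=2.4, Hedged=2.1
Best worst-case = 2.6 → Cash.
Row averages: Balanced=3.34, Cash=3, Bonds=2.92, Growth=2.66, Value=3.36, Hedged=2.96
Highest average = 3.36 → Value.

maximin → Cash; laplace → Value (disagree)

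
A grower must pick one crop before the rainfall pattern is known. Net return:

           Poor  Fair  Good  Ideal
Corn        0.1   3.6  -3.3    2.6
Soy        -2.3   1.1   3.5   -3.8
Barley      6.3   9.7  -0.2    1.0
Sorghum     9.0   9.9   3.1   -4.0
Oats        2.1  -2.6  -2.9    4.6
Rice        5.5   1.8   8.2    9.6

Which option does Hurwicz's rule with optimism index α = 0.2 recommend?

Corn: 0.2·3.6 + 0.8·(-3.3) = -1.92
Soy: 0.2·3.5 + 0.8·(-3.8) = -2.34
Barley: 0.2·9.7 + 0.8·(-0.2) = 1.78
Sorghum: 0.2·9.9 + 0.8·(-4.0) = -1.22
Oats: 0.2·4.6 + 0.8·(-2.9) = -1.4
Rice: 0.2·9.6 + 0.8·1.8 = 3.36
Highest Hurwicz score = 3.36 → Rice.

Rice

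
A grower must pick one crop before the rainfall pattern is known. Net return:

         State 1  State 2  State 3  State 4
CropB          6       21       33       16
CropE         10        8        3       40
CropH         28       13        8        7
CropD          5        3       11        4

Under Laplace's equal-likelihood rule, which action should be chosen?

Row averages: CropB=19, CropE=15.25, CropH=14, CropD=5.75
Highest average = 19 → CropB.

CropB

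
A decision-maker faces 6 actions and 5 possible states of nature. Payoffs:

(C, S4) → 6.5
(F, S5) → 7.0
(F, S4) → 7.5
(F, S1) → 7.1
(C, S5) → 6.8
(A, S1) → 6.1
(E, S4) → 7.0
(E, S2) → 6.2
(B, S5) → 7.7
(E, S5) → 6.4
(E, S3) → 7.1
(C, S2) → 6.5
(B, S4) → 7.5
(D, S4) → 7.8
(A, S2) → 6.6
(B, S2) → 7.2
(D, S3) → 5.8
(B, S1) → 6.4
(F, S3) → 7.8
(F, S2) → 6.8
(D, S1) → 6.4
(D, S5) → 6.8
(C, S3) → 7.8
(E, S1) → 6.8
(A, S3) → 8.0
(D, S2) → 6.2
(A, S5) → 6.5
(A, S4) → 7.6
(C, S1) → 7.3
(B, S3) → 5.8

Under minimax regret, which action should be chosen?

Column bests: S1=7.3, S2=7.2, S3=8.0, S4=7.8, S5=7.7.
A regrets: 1.2, 0.6, 0.0, 0.2, 1.2 → max 1.2
B regrets: 0.9, 0.0, 2.2, 0.3, 0.0 → max 2.2
C regrets: 0.0, 0.7, 0.2, 1.3, 0.9 → max 1.3
D regrets: 0.9, 1.0, 2.2, 0.0, 0.9 → max 2.2
E regrets: 0.5, 1.0, 0.9, 0.8, 1.3 → max 1.3
F regrets: 0.2, 0.4, 0.2, 0.3, 0.7 → max 0.7
Smallest max regret = 0.7 → F.

F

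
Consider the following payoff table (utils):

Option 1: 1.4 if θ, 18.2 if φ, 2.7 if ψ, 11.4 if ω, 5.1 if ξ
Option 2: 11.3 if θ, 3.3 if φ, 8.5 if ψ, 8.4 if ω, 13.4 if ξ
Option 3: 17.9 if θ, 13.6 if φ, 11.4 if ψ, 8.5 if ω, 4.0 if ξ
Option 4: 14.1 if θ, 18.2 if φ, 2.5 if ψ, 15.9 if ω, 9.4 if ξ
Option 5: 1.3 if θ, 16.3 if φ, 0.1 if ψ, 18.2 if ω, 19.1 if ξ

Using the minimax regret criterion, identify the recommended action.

Option 4

Column bests: θ=17.9, φ=18.2, ψ=11.4, ω=18.2, ξ=19.1.
Option 1 regrets: 16.5, 0.0, 8.7, 6.8, 14.0 → max 16.5
Option 2 regrets: 6.6, 14.9, 2.9, 9.8, 5.7 → max 14.9
Option 3 regrets: 0.0, 4.6, 0.0, 9.7, 15.1 → max 15.1
Option 4 regrets: 3.8, 0.0, 8.9, 2.3, 9.7 → max 9.7
Option 5 regrets: 16.6, 1.9, 11.3, 0.0, 0.0 → max 16.6
Smallest max regret = 9.7 → Option 4.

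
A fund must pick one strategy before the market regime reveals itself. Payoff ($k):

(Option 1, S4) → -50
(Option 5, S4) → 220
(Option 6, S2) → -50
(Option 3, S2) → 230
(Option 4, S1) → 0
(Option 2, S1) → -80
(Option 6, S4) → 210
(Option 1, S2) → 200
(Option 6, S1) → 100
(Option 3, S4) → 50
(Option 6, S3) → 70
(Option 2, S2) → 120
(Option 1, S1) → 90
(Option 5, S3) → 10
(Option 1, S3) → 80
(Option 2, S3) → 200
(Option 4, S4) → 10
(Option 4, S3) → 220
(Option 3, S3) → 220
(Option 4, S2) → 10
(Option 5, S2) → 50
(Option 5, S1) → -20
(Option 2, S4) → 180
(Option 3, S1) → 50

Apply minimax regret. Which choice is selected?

Column bests: S1=100, S2=230, S3=220, S4=220.
Option 1 regrets: 10, 30, 140, 270 → max 270
Option 2 regrets: 180, 110, 20, 40 → max 180
Option 3 regrets: 50, 0, 0, 170 → max 170
Option 4 regrets: 100, 220, 0, 210 → max 220
Option 5 regrets: 120, 180, 210, 0 → max 210
Option 6 regrets: 0, 280, 150, 10 → max 280
Smallest max regret = 170 → Option 3.

Option 3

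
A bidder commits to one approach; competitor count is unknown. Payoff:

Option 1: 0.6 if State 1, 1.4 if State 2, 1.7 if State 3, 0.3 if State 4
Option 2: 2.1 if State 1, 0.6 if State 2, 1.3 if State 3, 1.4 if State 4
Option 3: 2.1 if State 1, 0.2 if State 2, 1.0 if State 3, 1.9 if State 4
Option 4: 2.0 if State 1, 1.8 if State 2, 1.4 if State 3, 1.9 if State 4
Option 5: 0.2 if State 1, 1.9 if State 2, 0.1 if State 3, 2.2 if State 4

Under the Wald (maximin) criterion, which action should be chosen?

Row minima: Option 1=0.3, Option 2=0.6, Option 3=0.2, Option 4=1.4, Option 5=0.1
Best worst-case = 1.4 → Option 4.

Option 4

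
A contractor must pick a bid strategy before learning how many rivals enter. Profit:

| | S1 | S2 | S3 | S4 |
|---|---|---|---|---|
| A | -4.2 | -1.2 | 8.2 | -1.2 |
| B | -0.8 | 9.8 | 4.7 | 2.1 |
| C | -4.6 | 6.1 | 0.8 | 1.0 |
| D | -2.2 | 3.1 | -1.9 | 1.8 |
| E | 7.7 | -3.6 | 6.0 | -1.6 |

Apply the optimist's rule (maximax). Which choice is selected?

B

Row maxima: A=8.2, B=9.8, C=6.1, D=3.1, E=7.7
Best best-case = 9.8 → B.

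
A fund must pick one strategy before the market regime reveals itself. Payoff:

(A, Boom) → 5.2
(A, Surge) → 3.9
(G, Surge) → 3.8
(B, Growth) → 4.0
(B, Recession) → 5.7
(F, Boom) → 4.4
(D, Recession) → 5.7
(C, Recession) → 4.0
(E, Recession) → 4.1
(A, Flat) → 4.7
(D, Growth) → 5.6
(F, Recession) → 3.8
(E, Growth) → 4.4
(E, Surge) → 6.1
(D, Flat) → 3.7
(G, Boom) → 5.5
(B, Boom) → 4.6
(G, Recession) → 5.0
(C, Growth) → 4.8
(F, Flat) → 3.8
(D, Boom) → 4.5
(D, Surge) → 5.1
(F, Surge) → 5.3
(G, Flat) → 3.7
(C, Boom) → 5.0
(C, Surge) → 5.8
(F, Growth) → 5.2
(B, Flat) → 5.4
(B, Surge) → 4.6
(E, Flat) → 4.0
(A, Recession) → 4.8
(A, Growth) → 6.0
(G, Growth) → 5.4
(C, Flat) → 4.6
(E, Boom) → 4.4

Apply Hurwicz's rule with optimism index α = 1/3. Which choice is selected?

A: 1/3·6.0 + 2/3·3.9 = 4.6
B: 1/3·5.7 + 2/3·4.0 = 137/30
C: 1/3·5.8 + 2/3·4.0 = 4.6
D: 1/3·5.7 + 2/3·3.7 = 131/30
E: 1/3·6.1 + 2/3·4.0 = 4.7
F: 1/3·5.3 + 2/3·3.8 = 4.3
G: 1/3·5.5 + 2/3·3.7 = 4.3
Highest Hurwicz score = 4.7 → E.

E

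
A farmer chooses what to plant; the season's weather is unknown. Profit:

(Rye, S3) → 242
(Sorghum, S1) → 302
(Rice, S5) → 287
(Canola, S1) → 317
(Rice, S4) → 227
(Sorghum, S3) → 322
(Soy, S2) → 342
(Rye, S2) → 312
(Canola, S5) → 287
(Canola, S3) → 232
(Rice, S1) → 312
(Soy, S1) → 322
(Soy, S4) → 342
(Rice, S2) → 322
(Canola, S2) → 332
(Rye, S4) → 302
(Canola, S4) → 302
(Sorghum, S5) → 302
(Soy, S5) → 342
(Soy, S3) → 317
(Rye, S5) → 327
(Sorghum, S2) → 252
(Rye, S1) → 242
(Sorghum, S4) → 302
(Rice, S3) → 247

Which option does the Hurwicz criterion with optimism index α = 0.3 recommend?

Rye: 0.3·327 + 0.7·242 = 267.5
Canola: 0.3·332 + 0.7·232 = 262
Rice: 0.3·322 + 0.7·227 = 255.5
Soy: 0.3·342 + 0.7·317 = 324.5
Sorghum: 0.3·322 + 0.7·252 = 273
Highest Hurwicz score = 324.5 → Soy.

Soy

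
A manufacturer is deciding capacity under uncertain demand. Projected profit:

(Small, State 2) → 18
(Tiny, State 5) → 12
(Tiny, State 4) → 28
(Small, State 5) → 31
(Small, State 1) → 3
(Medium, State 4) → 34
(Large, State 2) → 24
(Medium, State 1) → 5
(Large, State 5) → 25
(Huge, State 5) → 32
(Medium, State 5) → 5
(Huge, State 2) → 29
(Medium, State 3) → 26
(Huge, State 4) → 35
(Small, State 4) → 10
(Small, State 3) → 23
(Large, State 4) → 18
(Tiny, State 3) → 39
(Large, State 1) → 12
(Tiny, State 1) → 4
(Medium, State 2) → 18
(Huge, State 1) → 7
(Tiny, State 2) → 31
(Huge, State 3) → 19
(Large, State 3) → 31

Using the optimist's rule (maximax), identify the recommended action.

Row maxima: Tiny=39, Small=31, Medium=34, Large=31, Huge=35
Best best-case = 39 → Tiny.

Tiny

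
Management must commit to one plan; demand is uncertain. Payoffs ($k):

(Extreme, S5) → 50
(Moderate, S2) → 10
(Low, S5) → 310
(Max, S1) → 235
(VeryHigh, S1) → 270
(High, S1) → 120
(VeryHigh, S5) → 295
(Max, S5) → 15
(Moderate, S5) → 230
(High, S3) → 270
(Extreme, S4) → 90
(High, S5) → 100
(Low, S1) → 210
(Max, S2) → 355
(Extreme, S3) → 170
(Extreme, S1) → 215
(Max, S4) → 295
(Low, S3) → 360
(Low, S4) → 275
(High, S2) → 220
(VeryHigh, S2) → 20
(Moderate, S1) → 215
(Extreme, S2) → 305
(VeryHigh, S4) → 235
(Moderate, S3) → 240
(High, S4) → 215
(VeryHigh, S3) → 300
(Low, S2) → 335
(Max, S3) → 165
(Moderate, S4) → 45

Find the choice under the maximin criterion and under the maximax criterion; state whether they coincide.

maximin → Low; maximax → Low (agree)

Row minima: Low=210, Moderate=10, High=100, VeryHigh=20, Extreme=50, Max=15
Best worst-case = 210 → Low.
Row maxima: Low=360, Moderate=240, High=270, VeryHigh=300, Extreme=305, Max=355
Best best-case = 360 → Low.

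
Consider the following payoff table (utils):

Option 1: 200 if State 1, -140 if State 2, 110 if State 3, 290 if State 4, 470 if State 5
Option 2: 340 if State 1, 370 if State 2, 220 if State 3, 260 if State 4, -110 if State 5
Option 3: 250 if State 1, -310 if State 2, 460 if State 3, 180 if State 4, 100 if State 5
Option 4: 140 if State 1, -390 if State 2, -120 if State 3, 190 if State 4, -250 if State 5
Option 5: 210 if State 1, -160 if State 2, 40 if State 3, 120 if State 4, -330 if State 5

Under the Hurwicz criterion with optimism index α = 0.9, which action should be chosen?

Option 1: 0.9·470 + 0.1·(-140) = 409
Option 2: 0.9·370 + 0.1·(-110) = 322
Option 3: 0.9·460 + 0.1·(-310) = 383
Option 4: 0.9·190 + 0.1·(-390) = 132
Option 5: 0.9·210 + 0.1·(-330) = 156
Highest Hurwicz score = 409 → Option 1.

Option 1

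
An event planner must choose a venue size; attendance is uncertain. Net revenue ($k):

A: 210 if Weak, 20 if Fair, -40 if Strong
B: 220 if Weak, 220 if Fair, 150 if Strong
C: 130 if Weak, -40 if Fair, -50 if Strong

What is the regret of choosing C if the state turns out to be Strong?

200

Best payoff under Strong is 150.
Regret = 150 − (-50) = 200.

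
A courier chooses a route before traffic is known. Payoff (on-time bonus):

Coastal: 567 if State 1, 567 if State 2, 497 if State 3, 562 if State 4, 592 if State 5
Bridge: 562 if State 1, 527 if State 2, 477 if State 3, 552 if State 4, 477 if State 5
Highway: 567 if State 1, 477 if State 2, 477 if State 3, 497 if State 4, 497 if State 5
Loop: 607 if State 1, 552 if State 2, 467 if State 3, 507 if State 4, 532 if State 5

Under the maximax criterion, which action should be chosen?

Loop

Row maxima: Coastal=592, Bridge=562, Highway=567, Loop=607
Best best-case = 607 → Loop.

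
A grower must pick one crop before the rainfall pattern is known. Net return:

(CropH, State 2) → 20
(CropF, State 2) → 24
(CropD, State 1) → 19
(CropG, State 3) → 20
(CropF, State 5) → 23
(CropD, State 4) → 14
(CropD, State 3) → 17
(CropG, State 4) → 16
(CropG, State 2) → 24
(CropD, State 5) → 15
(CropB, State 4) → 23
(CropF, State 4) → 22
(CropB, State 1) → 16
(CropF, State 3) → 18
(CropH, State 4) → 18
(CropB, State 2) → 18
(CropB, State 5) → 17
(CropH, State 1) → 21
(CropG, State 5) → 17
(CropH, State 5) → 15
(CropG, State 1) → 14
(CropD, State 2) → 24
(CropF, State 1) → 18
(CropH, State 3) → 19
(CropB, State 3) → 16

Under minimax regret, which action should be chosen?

CropF

Column bests: State 1=21, State 2=24, State 3=20, State 4=23, State 5=23.
CropG regrets: 7, 0, 0, 7, 6 → max 7
CropF regrets: 3, 0, 2, 1, 0 → max 3
CropH regrets: 0, 4, 1, 5, 8 → max 8
CropD regrets: 2, 0, 3, 9, 8 → max 9
CropB regrets: 5, 6, 4, 0, 6 → max 6
Smallest max regret = 3 → CropF.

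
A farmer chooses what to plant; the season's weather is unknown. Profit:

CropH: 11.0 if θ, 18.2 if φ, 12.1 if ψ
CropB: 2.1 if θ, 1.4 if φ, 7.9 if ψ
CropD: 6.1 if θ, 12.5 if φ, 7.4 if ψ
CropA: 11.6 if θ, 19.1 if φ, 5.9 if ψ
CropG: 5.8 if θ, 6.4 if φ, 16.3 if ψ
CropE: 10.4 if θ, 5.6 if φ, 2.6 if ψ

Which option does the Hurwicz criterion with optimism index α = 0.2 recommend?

CropH: 0.2·18.2 + 0.8·11.0 = 12.44
CropB: 0.2·7.9 + 0.8·1.4 = 2.7
CropD: 0.2·12.5 + 0.8·6.1 = 7.38
CropA: 0.2·19.1 + 0.8·5.9 = 8.54
CropG: 0.2·16.3 + 0.8·5.8 = 7.9
CropE: 0.2·10.4 + 0.8·2.6 = 4.16
Highest Hurwicz score = 12.44 → CropH.

CropH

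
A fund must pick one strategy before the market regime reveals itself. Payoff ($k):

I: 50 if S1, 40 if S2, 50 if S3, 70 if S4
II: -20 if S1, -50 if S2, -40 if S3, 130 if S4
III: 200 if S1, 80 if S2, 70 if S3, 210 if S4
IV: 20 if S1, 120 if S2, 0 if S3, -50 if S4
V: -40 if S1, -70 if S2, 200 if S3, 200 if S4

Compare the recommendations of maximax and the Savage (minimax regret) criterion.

maximax → III; minimax regret → III (agree)

Row maxima: I=70, II=130, III=210, IV=120, V=200
Best best-case = 210 → III.
Column bests: S1=200, S2=120, S3=200, S4=210.
I regrets: 150, 80, 150, 140 → max 150
II regrets: 220, 170, 240, 80 → max 240
III regrets: 0, 40, 130, 0 → max 130
IV regrets: 180, 0, 200, 260 → max 260
V regrets: 240, 190, 0, 10 → max 240
Smallest max regret = 130 → III.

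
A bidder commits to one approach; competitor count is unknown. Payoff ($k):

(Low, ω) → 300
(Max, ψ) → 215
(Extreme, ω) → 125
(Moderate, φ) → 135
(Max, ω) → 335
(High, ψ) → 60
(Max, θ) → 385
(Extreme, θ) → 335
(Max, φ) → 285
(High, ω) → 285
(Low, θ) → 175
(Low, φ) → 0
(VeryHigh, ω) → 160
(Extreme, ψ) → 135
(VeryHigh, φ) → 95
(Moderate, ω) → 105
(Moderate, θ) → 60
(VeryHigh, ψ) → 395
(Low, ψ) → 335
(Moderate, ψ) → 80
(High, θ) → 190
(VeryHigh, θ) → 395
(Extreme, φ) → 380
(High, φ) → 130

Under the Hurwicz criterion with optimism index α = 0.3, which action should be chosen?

Max

Low: 0.3·335 + 0.7·0 = 100.5
Moderate: 0.3·135 + 0.7·60 = 82.5
High: 0.3·285 + 0.7·60 = 127.5
VeryHigh: 0.3·395 + 0.7·95 = 185
Extreme: 0.3·380 + 0.7·125 = 201.5
Max: 0.3·385 + 0.7·215 = 266
Highest Hurwicz score = 266 → Max.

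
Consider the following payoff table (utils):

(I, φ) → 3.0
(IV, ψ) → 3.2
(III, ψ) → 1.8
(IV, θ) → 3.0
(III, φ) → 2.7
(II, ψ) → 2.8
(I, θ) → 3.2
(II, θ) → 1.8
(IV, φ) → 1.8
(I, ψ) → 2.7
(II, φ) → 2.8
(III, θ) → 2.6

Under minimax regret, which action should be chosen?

I

Column bests: θ=3.2, φ=3.0, ψ=3.2.
I regrets: 0.0, 0.0, 0.5 → max 0.5
II regrets: 1.4, 0.2, 0.4 → max 1.4
III regrets: 0.6, 0.3, 1.4 → max 1.4
IV regrets: 0.2, 1.2, 0.0 → max 1.2
Smallest max regret = 0.5 → I.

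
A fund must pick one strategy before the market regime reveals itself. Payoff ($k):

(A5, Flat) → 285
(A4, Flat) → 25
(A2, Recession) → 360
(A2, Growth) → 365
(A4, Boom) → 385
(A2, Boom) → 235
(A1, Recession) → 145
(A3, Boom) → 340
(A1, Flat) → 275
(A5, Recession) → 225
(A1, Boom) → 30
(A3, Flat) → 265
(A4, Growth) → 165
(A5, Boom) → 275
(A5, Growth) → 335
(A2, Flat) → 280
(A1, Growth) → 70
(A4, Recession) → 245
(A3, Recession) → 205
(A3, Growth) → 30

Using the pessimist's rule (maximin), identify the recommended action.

Row minima: A1=30, A2=235, A3=30, A4=25, A5=225
Best worst-case = 235 → A2.

A2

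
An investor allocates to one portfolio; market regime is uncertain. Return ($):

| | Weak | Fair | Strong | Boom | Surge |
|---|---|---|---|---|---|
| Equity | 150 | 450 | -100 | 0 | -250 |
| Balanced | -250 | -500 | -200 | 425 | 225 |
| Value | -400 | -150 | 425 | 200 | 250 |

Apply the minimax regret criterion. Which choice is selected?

Equity

Column bests: Weak=150, Fair=450, Strong=425, Boom=425, Surge=250.
Equity regrets: 0, 0, 525, 425, 500 → max 525
Balanced regrets: 400, 950, 625, 0, 25 → max 950
Value regrets: 550, 600, 0, 225, 0 → max 600
Smallest max regret = 525 → Equity.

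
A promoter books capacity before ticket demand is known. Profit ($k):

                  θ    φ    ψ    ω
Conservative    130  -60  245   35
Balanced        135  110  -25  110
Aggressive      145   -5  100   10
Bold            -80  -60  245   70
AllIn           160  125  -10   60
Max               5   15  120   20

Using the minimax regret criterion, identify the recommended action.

Aggressive

Column bests: θ=160, φ=125, ψ=245, ω=110.
Conservative regrets: 30, 185, 0, 75 → max 185
Balanced regrets: 25, 15, 270, 0 → max 270
Aggressive regrets: 15, 130, 145, 100 → max 145
Bold regrets: 240, 185, 0, 40 → max 240
AllIn regrets: 0, 0, 255, 50 → max 255
Max regrets: 155, 110, 125, 90 → max 155
Smallest max regret = 145 → Aggressive.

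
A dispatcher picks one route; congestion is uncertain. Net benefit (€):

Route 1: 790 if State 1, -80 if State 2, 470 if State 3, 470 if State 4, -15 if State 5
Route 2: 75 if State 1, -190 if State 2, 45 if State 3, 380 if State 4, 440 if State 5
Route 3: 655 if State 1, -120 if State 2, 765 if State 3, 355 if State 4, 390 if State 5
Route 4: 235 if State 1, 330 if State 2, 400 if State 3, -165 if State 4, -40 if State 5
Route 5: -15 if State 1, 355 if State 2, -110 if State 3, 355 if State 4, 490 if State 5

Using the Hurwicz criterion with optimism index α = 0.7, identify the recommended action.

Route 1

Route 1: 0.7·790 + 0.3·(-80) = 529
Route 2: 0.7·440 + 0.3·(-190) = 251
Route 3: 0.7·765 + 0.3·(-120) = 499.5
Route 4: 0.7·400 + 0.3·(-165) = 230.5
Route 5: 0.7·490 + 0.3·(-110) = 310
Highest Hurwicz score = 529 → Route 1.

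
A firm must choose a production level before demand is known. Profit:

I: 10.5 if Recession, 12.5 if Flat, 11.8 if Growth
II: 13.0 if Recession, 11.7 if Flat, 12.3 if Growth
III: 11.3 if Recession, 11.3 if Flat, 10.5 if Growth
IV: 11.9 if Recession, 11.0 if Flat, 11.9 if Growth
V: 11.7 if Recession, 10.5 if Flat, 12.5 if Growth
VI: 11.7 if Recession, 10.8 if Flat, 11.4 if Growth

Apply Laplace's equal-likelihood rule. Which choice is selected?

Row averages: I=11.6, II=37/3, III=331/30, IV=11.6, V=347/30, VI=11.3
Highest average = 37/3 → II.

II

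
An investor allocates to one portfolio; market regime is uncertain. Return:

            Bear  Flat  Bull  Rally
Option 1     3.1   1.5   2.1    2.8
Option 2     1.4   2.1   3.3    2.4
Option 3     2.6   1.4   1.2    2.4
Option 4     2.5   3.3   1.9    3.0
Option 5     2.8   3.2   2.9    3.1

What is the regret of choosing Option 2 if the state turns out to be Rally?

Best payoff under Rally is 3.1.
Regret = 3.1 − 2.4 = 0.7.

0.7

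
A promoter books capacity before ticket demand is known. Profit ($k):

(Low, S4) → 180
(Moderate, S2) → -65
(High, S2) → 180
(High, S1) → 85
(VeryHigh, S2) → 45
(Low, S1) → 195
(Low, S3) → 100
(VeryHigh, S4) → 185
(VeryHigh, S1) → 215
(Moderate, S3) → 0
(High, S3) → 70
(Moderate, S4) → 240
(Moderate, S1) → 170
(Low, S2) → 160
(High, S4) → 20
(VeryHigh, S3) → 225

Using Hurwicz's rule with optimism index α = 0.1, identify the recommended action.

Low: 0.1·195 + 0.9·100 = 109.5
Moderate: 0.1·240 + 0.9·(-65) = -34.5
High: 0.1·180 + 0.9·20 = 36
VeryHigh: 0.1·225 + 0.9·45 = 63
Highest Hurwicz score = 109.5 → Low.

Low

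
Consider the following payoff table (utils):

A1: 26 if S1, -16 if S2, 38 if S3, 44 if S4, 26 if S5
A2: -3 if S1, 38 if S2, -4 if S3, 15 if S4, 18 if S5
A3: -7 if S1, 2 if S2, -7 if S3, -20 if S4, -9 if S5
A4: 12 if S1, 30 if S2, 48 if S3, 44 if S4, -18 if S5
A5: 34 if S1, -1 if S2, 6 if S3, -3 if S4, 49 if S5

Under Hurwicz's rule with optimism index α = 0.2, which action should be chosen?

A5

A1: 0.2·44 + 0.8·(-16) = -4
A2: 0.2·38 + 0.8·(-4) = 4.4
A3: 0.2·2 + 0.8·(-20) = -15.6
A4: 0.2·48 + 0.8·(-18) = -4.8
A5: 0.2·49 + 0.8·(-3) = 7.4
Highest Hurwicz score = 7.4 → A5.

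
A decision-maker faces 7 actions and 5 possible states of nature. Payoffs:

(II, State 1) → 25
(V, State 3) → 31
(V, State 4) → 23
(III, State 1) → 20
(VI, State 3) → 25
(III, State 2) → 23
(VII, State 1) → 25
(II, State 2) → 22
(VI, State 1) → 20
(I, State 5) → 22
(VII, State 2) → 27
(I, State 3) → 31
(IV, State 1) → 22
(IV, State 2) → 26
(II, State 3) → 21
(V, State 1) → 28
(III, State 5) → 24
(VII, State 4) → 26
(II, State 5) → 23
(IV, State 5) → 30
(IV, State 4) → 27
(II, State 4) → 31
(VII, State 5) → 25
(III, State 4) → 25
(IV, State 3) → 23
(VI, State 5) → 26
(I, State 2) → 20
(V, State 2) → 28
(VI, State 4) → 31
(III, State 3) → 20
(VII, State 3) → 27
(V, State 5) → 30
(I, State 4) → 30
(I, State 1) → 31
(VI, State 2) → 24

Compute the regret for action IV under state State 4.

4

Best payoff under State 4 is 31.
Regret = 31 − 27 = 4.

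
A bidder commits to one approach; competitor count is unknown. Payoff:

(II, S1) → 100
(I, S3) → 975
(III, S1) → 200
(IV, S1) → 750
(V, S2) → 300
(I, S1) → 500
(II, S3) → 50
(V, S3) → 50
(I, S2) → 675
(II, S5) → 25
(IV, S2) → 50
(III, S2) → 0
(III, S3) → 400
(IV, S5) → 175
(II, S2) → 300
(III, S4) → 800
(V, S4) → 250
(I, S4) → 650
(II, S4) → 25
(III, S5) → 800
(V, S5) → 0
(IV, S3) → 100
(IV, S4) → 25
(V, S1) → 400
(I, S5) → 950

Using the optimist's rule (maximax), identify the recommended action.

I

Row maxima: I=975, II=300, III=800, IV=750, V=400
Best best-case = 975 → I.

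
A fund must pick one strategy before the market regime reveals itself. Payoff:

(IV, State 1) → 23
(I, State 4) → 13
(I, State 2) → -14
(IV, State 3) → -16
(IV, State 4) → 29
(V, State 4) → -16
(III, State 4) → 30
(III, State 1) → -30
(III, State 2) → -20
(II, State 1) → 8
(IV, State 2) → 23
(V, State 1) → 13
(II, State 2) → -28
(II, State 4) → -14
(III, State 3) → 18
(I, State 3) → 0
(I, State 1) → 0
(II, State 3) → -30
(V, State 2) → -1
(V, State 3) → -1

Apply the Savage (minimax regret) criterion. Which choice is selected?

Column bests: State 1=23, State 2=23, State 3=18, State 4=30.
I regrets: 23, 37, 18, 17 → max 37
II regrets: 15, 51, 48, 44 → max 51
III regrets: 53, 43, 0, 0 → max 53
IV regrets: 0, 0, 34, 1 → max 34
V regrets: 10, 24, 19, 46 → max 46
Smallest max regret = 34 → IV.

IV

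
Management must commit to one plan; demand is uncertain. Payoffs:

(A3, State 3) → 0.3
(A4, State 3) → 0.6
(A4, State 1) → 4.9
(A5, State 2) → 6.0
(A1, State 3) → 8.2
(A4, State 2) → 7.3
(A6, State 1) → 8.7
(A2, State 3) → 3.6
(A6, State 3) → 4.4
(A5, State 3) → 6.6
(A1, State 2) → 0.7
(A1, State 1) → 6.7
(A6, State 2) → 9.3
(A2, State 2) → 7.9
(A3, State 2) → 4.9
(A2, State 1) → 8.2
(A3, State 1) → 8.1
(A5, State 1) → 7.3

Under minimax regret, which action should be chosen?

Column bests: State 1=8.7, State 2=9.3, State 3=8.2.
A1 regrets: 2.0, 8.6, 0.0 → max 8.6
A2 regrets: 0.5, 1.4, 4.6 → max 4.6
A3 regrets: 0.6, 4.4, 7.9 → max 7.9
A4 regrets: 3.8, 2.0, 7.6 → max 7.6
A5 regrets: 1.4, 3.3, 1.6 → max 3.3
A6 regrets: 0.0, 0.0, 3.8 → max 3.8
Smallest max regret = 3.3 → A5.

A5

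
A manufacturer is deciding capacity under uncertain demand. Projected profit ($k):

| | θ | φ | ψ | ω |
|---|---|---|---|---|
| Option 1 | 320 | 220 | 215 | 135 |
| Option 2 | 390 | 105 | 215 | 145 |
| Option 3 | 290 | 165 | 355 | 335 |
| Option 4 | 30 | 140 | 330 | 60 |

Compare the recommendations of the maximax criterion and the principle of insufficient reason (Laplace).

Row maxima: Option 1=320, Option 2=390, Option 3=355, Option 4=330
Best best-case = 390 → Option 2.
Row averages: Option 1=222.5, Option 2=213.75, Option 3=286.25, Option 4=140
Highest average = 286.25 → Option 3.

maximax → Option 2; laplace → Option 3 (disagree)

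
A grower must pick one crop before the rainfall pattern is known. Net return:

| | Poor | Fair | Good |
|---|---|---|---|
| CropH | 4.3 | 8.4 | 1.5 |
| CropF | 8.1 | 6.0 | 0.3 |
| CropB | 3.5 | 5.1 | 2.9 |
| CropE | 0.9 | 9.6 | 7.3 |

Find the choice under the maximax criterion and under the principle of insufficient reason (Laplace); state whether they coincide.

maximax → CropE; laplace → CropE (agree)

Row maxima: CropH=8.4, CropF=8.1, CropB=5.1, CropE=9.6
Best best-case = 9.6 → CropE.
Row averages: CropH=71/15, CropF=4.8, CropB=23/6, CropE=89/15
Highest average = 89/15 → CropE.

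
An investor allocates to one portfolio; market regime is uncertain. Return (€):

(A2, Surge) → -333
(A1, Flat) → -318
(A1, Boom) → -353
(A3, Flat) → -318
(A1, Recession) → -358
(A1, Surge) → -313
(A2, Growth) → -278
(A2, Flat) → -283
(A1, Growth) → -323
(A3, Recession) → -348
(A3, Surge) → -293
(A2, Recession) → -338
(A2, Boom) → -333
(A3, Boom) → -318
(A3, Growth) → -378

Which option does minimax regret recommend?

A2

Column bests: Recession=-338, Flat=-283, Growth=-278, Boom=-318, Surge=-293.
A1 regrets: 20, 35, 45, 35, 20 → max 45
A2 regrets: 0, 0, 0, 15, 40 → max 40
A3 regrets: 10, 35, 100, 0, 0 → max 100
Smallest max regret = 40 → A2.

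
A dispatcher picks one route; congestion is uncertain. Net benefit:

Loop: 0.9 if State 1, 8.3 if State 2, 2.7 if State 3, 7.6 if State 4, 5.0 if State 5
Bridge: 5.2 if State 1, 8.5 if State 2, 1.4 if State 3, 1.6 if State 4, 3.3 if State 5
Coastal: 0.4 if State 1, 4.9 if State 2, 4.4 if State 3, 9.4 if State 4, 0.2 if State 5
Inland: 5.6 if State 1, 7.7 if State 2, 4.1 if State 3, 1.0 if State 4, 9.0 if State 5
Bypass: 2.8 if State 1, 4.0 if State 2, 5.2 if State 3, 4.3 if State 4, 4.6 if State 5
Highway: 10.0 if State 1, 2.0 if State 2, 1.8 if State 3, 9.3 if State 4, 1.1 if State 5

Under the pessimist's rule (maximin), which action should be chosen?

Bypass

Row minima: Loop=0.9, Bridge=1.4, Coastal=0.2, Inland=1.0, Bypass=2.8, Highway=1.1
Best worst-case = 2.8 → Bypass.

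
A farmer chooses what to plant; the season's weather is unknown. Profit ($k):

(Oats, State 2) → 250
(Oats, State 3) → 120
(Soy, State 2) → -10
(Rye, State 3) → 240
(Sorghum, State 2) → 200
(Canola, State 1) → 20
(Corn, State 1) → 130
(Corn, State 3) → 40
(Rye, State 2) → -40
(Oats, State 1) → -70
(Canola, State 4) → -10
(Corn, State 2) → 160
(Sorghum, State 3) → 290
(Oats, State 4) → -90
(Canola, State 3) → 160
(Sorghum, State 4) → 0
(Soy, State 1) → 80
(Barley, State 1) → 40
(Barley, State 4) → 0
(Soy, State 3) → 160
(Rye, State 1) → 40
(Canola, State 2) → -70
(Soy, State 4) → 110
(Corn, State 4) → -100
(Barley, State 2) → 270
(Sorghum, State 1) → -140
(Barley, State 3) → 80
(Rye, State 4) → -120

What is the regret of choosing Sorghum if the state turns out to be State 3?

Best payoff under State 3 is 290.
Regret = 290 − 290 = 0.

0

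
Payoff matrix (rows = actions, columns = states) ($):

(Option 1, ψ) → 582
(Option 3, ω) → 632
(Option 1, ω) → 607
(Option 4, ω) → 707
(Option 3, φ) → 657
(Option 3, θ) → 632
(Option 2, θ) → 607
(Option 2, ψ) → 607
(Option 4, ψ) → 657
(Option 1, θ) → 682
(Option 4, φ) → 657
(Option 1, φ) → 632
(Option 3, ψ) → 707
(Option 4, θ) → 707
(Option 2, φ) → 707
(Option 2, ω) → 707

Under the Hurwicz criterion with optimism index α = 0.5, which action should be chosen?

Option 4

Option 1: 0.5·682 + 0.5·582 = 632
Option 2: 0.5·707 + 0.5·607 = 657
Option 3: 0.5·707 + 0.5·632 = 669.5
Option 4: 0.5·707 + 0.5·657 = 682
Highest Hurwicz score = 682 → Option 4.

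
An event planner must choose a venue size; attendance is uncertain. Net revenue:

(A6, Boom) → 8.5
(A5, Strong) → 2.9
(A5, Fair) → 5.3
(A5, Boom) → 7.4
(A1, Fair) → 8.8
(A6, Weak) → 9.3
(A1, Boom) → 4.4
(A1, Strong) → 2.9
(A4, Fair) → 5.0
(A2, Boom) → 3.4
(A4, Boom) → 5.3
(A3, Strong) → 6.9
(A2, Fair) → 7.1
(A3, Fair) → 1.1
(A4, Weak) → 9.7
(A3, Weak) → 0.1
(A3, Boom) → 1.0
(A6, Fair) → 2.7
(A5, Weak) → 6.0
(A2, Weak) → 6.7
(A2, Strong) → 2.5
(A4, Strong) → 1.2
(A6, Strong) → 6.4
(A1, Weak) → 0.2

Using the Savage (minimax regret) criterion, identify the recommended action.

Column bests: Weak=9.7, Fair=8.8, Strong=6.9, Boom=8.5.
A1 regrets: 9.5, 0.0, 4.0, 4.1 → max 9.5
A2 regrets: 3.0, 1.7, 4.4, 5.1 → max 5.1
A3 regrets: 9.6, 7.7, 0.0, 7.5 → max 9.6
A4 regrets: 0.0, 3.8, 5.7, 3.2 → max 5.7
A5 regrets: 3.7, 3.5, 4.0, 1.1 → max 4.0
A6 regrets: 0.4, 6.1, 0.5, 0.0 → max 6.1
Smallest max regret = 4.0 → A5.

A5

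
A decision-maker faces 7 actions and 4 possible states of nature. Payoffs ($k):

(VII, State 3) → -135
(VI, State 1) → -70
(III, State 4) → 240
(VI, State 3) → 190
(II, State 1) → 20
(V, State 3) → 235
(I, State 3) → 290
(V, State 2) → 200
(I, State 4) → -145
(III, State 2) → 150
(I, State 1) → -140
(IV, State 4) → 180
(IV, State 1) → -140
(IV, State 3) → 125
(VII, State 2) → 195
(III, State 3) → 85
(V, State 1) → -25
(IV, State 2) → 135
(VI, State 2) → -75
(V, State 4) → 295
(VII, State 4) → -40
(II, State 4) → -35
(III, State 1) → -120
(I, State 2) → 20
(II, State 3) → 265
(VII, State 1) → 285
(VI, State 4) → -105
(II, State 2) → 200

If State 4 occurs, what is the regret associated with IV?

115

Best payoff under State 4 is 295.
Regret = 295 − 180 = 115.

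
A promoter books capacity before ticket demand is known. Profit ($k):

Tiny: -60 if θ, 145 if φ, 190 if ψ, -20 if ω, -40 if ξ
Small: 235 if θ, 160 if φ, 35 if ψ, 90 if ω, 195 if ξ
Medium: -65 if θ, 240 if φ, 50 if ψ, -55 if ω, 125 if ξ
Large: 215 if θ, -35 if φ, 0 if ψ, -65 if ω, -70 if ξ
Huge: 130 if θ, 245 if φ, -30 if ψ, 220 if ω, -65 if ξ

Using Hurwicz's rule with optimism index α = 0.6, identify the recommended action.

Tiny: 0.6·190 + 0.4·(-60) = 90
Small: 0.6·235 + 0.4·35 = 155
Medium: 0.6·240 + 0.4·(-65) = 118
Large: 0.6·215 + 0.4·(-70) = 101
Huge: 0.6·245 + 0.4·(-65) = 121
Highest Hurwicz score = 155 → Small.

Small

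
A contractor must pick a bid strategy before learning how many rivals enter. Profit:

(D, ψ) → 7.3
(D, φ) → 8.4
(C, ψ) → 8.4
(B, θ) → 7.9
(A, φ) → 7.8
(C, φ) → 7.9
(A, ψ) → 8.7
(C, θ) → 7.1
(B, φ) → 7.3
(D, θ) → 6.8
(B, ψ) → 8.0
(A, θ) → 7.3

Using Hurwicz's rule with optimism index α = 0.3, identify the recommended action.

A

A: 0.3·8.7 + 0.7·7.3 = 7.72
B: 0.3·8.0 + 0.7·7.3 = 7.51
C: 0.3·8.4 + 0.7·7.1 = 7.49
D: 0.3·8.4 + 0.7·6.8 = 7.28
Highest Hurwicz score = 7.72 → A.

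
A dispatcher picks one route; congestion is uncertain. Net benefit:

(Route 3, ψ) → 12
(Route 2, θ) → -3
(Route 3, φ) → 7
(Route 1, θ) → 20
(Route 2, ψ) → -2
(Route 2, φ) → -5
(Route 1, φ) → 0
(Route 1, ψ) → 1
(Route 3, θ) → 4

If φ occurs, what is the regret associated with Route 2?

Best payoff under φ is 7.
Regret = 7 − (-5) = 12.

12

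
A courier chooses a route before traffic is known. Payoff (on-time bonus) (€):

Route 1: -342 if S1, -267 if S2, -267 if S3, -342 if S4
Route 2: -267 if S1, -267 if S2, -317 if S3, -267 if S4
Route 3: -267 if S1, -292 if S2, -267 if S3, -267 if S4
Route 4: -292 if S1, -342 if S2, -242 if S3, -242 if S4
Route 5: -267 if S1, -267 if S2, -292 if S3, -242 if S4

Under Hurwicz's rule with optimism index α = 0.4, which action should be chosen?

Route 5

Route 1: 0.4·(-267) + 0.6·(-342) = -312
Route 2: 0.4·(-267) + 0.6·(-317) = -297
Route 3: 0.4·(-267) + 0.6·(-292) = -282
Route 4: 0.4·(-242) + 0.6·(-342) = -302
Route 5: 0.4·(-242) + 0.6·(-292) = -272
Highest Hurwicz score = -272 → Route 5.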